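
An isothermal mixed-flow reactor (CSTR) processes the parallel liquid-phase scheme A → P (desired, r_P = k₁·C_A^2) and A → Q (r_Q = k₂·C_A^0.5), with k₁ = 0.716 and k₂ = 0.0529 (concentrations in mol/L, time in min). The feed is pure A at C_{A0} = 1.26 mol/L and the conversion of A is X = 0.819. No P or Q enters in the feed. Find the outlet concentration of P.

Exit C_A = C_{A0}(1−X) = 1.26×0.181 = 0.2281 mol/L.
Rates in a CSTR are evaluated at the outlet concentration: r_P = 0.716×0.2281^2 = 0.03724, r_Q = 0.0529×0.2281^0.5 = 0.02526.
Fraction of consumed A going to P: r_P/(r_P+r_Q) = 0.5958.
C_P = 0.5958·C_{A0}·X = 0.5958×1.26×0.819 = 0.615 mol/L.

0.615 mol/L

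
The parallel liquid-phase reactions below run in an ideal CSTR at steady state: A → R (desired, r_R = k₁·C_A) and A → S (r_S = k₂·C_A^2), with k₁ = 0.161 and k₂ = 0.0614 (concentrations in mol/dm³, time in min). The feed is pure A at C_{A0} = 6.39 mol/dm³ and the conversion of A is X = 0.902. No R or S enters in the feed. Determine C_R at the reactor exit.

Exit C_A = C_{A0}(1−X) = 6.39×0.0980 = 0.6262 mol/dm³.
In a CSTR the entire volume is at exit conditions, so r_R = 0.161×0.6262 = 0.1008 and r_S = 0.0614×0.6262^2 = 0.02408.
Fraction of consumed A going to R: r_R/(r_R+r_S) = 0.8072.
C_R = 0.8072·C_{A0}·X = 0.8072×6.39×0.902 = 4.65 mol/dm³.

4.65 mol/dm³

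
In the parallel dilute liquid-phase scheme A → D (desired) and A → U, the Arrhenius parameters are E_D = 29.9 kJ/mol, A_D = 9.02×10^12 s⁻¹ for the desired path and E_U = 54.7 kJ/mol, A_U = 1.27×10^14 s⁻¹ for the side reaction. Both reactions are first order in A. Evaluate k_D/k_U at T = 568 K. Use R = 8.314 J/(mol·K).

Since both paths have the same order in A, the concentration cancels and S_{D/U} = k_D/k_U = (A_D/A_U)·exp[(E_U−E_D)/(RT)].
(E_U−E_D)/(RT) = (54.7−29.9)×10³/(8.314×568) = 24800/4722 = 5.252.
k_D/k_U = (9.02×10^12/1.27×10^14)·exp(5.252) = 0.07102 × 190.9 = 13.6.
Since E_D < E_U, lowering the temperature improves selectivity toward D.

13.6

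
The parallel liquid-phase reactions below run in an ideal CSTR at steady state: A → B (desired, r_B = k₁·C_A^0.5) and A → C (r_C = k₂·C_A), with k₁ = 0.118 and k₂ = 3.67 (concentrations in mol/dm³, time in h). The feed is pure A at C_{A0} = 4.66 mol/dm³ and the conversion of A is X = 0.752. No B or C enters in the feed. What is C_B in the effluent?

0.102 mol/dm³

Exit C_A = C_{A0}(1−X) = 4.66×0.248 = 1.156 mol/dm³.
Rates in a CSTR are evaluated at the outlet concentration: r_B = 0.118×1.156^0.5 = 0.1269, r_C = 3.67×1.156 = 4.241.
Fraction of consumed A going to B: r_B/(r_B+r_C) = 0.02904.
C_B = 0.02904·C_{A0}·X = 0.02904×4.66×0.752 = 0.102 mol/dm³.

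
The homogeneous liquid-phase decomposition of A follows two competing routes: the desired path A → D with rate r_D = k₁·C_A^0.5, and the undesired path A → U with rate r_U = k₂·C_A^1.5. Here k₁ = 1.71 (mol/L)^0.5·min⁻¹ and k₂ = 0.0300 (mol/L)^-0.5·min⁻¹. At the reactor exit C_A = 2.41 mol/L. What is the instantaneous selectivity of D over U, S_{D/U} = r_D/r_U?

23.7

S_{D/U} = r_D/r_U = (k₁·C_A^0.5)/(k₂·C_A^1.5) = (k₁/k₂)·C_A⁻¹.
= (1.71×2.410^0.5) / (0.0300×2.410^1.5) = 2.655/0.1122 = 23.7.
The undesired path is higher order in A, so low C_A (CSTR or dilute feed) favours D.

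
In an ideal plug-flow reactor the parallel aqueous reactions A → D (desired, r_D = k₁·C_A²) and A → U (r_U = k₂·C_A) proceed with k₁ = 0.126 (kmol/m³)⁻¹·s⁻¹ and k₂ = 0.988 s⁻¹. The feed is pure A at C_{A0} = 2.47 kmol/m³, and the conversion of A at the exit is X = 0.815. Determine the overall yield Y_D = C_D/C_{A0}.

0.125

C_A = C_{A0}(1−X) = 0.4570 kmol/m³.
Along a PFR/batch, dC_U/dC_A = −r_U/(r_D+r_U) = −k₂/(k₂+k₁·C_A).
Integrating from C_{A0} to C_A: C_U = (0.988/0.126)·ln[(0.988+0.126·2.47)/(0.988+0.126·0.457)] = 7.841·ln(1.299/1.046) = 1.703 kmol/m³.
Then C_D = (C_{A0}−C_A) − C_U = 2.013 − 1.703 = 0.3100 kmol/m³.
Y_D = C_D/C_{A0} = 0.3100/2.47 = 0.125.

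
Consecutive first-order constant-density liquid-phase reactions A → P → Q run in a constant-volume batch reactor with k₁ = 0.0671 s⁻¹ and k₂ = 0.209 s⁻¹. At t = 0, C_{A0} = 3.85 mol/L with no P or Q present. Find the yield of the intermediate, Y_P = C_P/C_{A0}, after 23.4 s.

Solving the coupled first-order balances gives C_P(t) = [k₁/(k₂−k₁)]·C_{A0}·(e^(−k₁t) − e^(−k₂t)).
e^(−k₁t) = e^(−0.0671×23.4) = e^(−1.570) = 0.2080; e^(−k₂t) = e^(−4.891) = 0.007517.
C_P = 0.0671×3.85/(0.209−0.0671) × (0.2080−0.007517) = 1.821×0.2005 = 0.3650 mol/L.
Y_P = C_P/C_{A0} = 0.3650/3.85 = 0.0948.

0.0948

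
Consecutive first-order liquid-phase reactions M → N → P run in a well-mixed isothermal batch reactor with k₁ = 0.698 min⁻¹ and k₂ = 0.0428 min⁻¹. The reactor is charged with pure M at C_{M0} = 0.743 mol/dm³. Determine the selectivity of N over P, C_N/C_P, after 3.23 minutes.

10.3

For first-order series with pure M initially, C_N(t) = k₁C_{M0}/(k₂−k₁)·(e^(−k₁t) − e^(−k₂t)).
e^(−k₁t) = e^(−0.698×3.23) = e^(−2.255) = 0.1049; e^(−k₂t) = e^(−0.1382) = 0.8709.
C_N = 0.698×0.743/(0.0428−0.698) × (0.1049−0.8709) = (-0.7915)×(-0.7660) = 0.6063 mol/dm³.
C_M = C_{M0}e^(−k₁t) = 0.07796 mol/dm³, so C_P = C_{M0}−C_M−C_N = 0.05876 mol/dm³; C_N/C_P = 10.3.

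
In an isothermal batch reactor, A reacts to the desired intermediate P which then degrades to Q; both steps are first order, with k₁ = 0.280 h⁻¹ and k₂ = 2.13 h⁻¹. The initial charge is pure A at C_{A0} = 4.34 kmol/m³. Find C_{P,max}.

0.420 kmol/m³

Evaluating C_P at t_opt = ln(k₂/k₁)/(k₂−k₁) gives C_{P,max}/C_{A0} = (k₁/k₂)^[k₂/(k₂−k₁)].
= (0.280/2.13)^(2.13/(2.13−0.280)) = (0.1315)^(1.151) = 0.09670.
C_{P,max} = 0.09670×4.34 = 0.420 kmol/m³.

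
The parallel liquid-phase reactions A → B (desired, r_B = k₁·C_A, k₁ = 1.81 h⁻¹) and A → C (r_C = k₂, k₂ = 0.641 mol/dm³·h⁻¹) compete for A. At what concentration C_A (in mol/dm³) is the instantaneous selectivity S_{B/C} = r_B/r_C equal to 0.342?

0.121 mol/dm³

S_{B/C} = (k₁/k₂)·C_A ⇒ C_A = S·k₂/k₁.
= 0.342×0.641/1.81 = 0.121 mol/dm³.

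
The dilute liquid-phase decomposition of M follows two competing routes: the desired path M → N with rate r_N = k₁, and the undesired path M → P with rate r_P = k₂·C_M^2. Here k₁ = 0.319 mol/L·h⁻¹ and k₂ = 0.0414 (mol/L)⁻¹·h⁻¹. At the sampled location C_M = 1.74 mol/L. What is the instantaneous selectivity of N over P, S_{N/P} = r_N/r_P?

2.55

S_{N/P} = r_N/r_P = (k₁)/(k₂·C_M^2) = (k₁/k₂)·C_M^-2.
= (0.319) / (0.0414×1.740^2) = 0.3190/0.1253 = 2.55.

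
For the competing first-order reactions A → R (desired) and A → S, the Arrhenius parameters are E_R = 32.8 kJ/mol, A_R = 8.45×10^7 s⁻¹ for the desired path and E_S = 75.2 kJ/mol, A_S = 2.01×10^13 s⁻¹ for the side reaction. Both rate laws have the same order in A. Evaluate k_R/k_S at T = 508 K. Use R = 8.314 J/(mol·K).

k_R/k_S = (A_R/A_S)·exp[−(E_R−E_S)/(RT)] = (A_R/A_S)·exp[(E_S−E_R)/(RT)].
(E_S−E_R)/(RT) = (75.2−32.8)×10³/(8.314×508) = 42400/4224 = 10.04.
k_R/k_S = (8.45×10^7/2.01×10^13)·exp(10.04) = 4.204×10^-6 × 22903 = 0.0963.

0.0963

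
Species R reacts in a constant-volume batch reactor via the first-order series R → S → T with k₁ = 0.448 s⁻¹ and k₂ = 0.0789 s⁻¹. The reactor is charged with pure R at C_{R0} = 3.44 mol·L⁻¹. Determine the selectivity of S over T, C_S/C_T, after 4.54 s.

For first-order series with pure R initially, C_S(t) = k₁C_{R0}/(k₂−k₁)·(e^(−k₁t) − e^(−k₂t)).
e^(−k₁t) = e^(−0.448×4.54) = e^(−2.034) = 0.1308; e^(−k₂t) = e^(−0.3582) = 0.6989.
C_S = 0.448×3.44/(0.0789−0.448) × (0.1308−0.6989) = (-4.175)×(-0.5681) = 2.372 mol·L⁻¹.
C_R = C_{R0}e^(−k₁t) = 0.4500 mol·L⁻¹, so C_T = C_{R0}−C_R−C_S = 0.6179 mol·L⁻¹; C_S/C_T = 3.84.

3.84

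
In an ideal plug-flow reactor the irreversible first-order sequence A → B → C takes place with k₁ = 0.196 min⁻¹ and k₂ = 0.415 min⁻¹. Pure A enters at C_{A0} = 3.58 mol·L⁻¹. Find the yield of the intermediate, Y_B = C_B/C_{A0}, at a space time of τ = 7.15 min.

0.174

For first-order series with pure A initially, C_B(τ) = k₁C_{A0}/(k₂−k₁)·(e^(−k₁τ) − e^(−k₂τ)).
e^(−k₁τ) = e^(−0.196×7.15) = e^(−1.401) = 0.2463; e^(−k₂τ) = e^(−2.967) = 0.05144.
C_B = 0.196×3.58/(0.415−0.196) × (0.2463−0.05144) = 3.204×0.1948 = 0.6242 mol·L⁻¹.
Y_B = C_B/C_{A0} = 0.6242/3.58 = 0.174.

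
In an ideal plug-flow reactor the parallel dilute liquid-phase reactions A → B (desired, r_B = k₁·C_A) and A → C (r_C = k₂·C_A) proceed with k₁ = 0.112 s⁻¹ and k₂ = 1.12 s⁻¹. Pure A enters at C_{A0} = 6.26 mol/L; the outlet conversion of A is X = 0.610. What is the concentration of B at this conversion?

0.347 mol/L

C_A = C_{A0}(1−X) = 2.441 mol/L.
Both paths are first order in A, so the instantaneous fraction to B is constant: dC_B/d(−C_A) = k₁/(k₁+k₂) = 0.09091.
C_B = 0.09091·(C_{A0}−C_A) = 0.09091×3.819 = 0.347 mol/L.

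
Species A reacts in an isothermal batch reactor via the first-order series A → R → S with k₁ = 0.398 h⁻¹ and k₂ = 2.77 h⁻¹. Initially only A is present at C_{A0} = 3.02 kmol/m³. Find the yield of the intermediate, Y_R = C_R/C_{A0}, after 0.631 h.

0.101

Solving the coupled first-order balances gives C_R(t) = [k₁/(k₂−k₁)]·C_{A0}·(e^(−k₁t) − e^(−k₂t)).
e^(−k₁t) = e^(−0.398×0.631) = e^(−0.2511) = 0.7779; e^(−k₂t) = e^(−1.748) = 0.1741.
C_R = 0.398×3.02/(2.77−0.398) × (0.7779−0.1741) = 0.5067×0.6038 = 0.3059 kmol/m³.
Y_R = C_R/C_{A0} = 0.3059/3.02 = 0.101.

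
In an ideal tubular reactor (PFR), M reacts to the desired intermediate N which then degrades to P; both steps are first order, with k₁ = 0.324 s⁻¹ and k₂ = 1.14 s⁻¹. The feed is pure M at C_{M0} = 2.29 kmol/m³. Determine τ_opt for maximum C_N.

1.54 s

The intermediate peaks when r₁ = r₂, i.e. k₁e^(−k₁τ) = k₂e^(−k₂τ), giving τ_opt = ln(k₂/k₁)/(k₂−k₁).
= ln(1.14/0.324)/(1.14−0.324) = ln(3.519)/0.8160 = 1.258/0.8160 = 1.54 s.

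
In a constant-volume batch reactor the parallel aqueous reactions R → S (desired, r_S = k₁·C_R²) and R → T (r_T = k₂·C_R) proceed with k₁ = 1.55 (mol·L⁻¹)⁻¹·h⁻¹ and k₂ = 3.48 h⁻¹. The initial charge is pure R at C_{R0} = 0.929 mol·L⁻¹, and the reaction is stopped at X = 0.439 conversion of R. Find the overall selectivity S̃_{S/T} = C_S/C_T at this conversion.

0.321

C_R = C_{R0}(1−X) = 0.5212 mol·L⁻¹.
Along a PFR/batch, dC_T/dC_R = −r_T/(r_S+r_T) = −k₂/(k₂+k₁·C_R).
Integrating from C_{R0} to C_R: C_T = (3.48/1.55)·ln[(3.48+1.55·0.929)/(3.48+1.55·0.521)] = 2.245·ln(4.920/4.288) = 0.3088 mol·L⁻¹.
Then C_S = (C_{R0}−C_R) − C_T = 0.4078 − 0.3088 = 0.09907 mol·L⁻¹.
S̃_{S/T} = C_S/C_T = 0.09907/0.3088 = 0.321.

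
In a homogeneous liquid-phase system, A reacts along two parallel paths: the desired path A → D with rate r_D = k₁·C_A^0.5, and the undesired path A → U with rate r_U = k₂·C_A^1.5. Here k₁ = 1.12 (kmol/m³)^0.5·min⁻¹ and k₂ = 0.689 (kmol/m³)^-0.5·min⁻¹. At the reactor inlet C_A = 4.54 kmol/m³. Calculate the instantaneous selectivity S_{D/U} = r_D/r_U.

S_{D/U} = r_D/r_U = (k₁·C_A^0.5)/(k₂·C_A^1.5) = (k₁/k₂)·C_A⁻¹.
= (1.12×4.540^0.5) / (0.689×4.540^1.5) = 2.386/6.665 = 0.358.
The undesired path is higher order in A, so low C_A (CSTR or dilute feed) favours D.

0.358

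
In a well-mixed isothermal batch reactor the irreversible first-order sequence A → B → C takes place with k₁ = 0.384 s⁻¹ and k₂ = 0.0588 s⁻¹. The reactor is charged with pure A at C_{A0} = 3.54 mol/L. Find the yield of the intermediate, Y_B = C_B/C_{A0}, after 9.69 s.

Solving the coupled first-order balances gives C_B(t) = [k₁/(k₂−k₁)]·C_{A0}·(e^(−k₁t) − e^(−k₂t)).
e^(−k₁t) = e^(−0.384×9.69) = e^(−3.721) = 0.02421; e^(−k₂t) = e^(−0.5698) = 0.5657.
C_B = 0.384×3.54/(0.0588−0.384) × (0.02421−0.5657) = (-4.180)×(-0.5414) = 2.263 mol/L.
Y_B = C_B/C_{A0} = 2.263/3.54 = 0.639.

0.639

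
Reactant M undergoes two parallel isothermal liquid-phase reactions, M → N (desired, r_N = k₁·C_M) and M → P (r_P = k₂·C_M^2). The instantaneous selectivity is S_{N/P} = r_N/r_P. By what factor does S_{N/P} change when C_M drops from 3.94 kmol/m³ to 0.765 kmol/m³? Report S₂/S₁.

S_{N/P} = (k₁/k₂)·C_M⁻¹, so S₂/S₁ = (C_{M,2}/C_{M,1})⁻¹.
= 3.94/0.765 = 5.15.

5.15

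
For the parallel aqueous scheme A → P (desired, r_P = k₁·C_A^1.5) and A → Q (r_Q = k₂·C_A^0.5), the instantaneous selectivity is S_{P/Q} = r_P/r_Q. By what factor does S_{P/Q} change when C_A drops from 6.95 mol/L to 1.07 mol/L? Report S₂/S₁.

S_{P/Q} = (k₁/k₂)·C_A, so S₂/S₁ = (C_{A,2}/C_{A,1}).
= 1.07/6.95 = 0.154.

0.154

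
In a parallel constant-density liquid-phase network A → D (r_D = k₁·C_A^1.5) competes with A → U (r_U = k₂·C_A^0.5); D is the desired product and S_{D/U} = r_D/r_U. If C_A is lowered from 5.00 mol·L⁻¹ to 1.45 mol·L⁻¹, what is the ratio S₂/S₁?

S_{D/U} = (k₁/k₂)·C_A, so S₂/S₁ = (C_{A,2}/C_{A,1}).
= 1.45/5.00 = 0.290.

0.290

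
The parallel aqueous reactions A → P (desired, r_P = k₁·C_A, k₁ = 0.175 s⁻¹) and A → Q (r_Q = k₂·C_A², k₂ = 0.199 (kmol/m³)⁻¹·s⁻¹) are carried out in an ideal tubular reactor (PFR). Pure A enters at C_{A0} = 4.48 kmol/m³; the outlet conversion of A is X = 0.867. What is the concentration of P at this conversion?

C_A = C_{A0}(1−X) = 0.5958 kmol/m³.
Along a PFR/batch, dC_P/dC_A = −r_P/(r_P+r_Q) = −k₁/(k₁+k₂·C_A).
Integrating from C_{A0} to C_A: C_P = (0.175/0.199)·ln[(0.175+0.199·4.48)/(0.175+0.199·0.596)] = 0.8794·ln(1.067/0.2936) = 1.134 kmol/m³.

1.13 kmol/m³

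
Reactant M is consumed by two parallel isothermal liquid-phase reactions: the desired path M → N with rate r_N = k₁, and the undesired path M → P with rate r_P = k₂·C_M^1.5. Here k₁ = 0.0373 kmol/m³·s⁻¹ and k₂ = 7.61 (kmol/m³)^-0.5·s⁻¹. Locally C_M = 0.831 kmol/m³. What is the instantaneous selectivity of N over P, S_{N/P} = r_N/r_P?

0.00647

S_{N/P} = r_N/r_P = (k₁)/(k₂·C_M^1.5) = (k₁/k₂)·C_M^-1.5.
= (0.0373) / (7.61×0.8310^1.5) = 0.03730/5.765 = 0.00647.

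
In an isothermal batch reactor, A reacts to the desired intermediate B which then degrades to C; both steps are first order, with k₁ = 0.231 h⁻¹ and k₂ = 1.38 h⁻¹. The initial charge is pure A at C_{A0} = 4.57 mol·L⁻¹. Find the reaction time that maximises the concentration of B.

The intermediate peaks when r₁ = r₂, i.e. k₁e^(−k₁t) = k₂e^(−k₂t), giving t_opt = ln(k₂/k₁)/(k₂−k₁).
= ln(1.38/0.231)/(1.38−0.231) = ln(5.974)/1.149 = 1.787/1.149 = 1.56 h.

1.56 h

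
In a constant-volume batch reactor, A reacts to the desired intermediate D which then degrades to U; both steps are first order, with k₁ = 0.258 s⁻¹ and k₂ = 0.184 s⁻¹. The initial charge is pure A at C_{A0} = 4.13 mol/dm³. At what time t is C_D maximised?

Setting dC_D/dt = 0 gives t_opt = ln(k₂/k₁)/(k₂−k₁).
= ln(0.184/0.258)/(0.184−0.258) = ln(0.7132)/-0.07400 = -0.3380/-0.07400 = 4.57 s.

4.57 s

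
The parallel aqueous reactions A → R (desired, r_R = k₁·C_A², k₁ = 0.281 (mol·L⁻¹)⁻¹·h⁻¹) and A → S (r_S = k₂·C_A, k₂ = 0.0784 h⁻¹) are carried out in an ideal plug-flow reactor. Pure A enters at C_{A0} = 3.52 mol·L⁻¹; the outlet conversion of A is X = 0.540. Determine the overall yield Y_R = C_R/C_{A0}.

C_A = C_{A0}(1−X) = 1.619 mol·L⁻¹.
Along a PFR/batch, dC_S/dC_A = −r_S/(r_R+r_S) = −k₂/(k₂+k₁·C_A).
Integrating from C_{A0} to C_A: C_S = (0.0784/0.281)·ln[(0.0784+0.281·3.52)/(0.0784+0.281·1.62)] = 0.2790·ln(1.068/0.5334) = 0.1936 mol·L⁻¹.
Then C_R = (C_{A0}−C_A) − C_S = 1.901 − 0.1936 = 1.707 mol·L⁻¹.
Y_R = C_R/C_{A0} = 1.707/3.52 = 0.485.

0.485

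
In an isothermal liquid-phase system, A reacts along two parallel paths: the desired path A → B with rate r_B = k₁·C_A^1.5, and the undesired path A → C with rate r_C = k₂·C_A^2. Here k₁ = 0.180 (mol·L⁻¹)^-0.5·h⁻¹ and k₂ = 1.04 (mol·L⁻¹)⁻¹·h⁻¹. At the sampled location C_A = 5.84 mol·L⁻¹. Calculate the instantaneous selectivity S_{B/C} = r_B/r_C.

0.0716

S_{B/C} = r_B/r_C = (k₁·C_A^1.5)/(k₂·C_A^2) = (k₁/k₂)·C_A^-0.5.
= (0.180×5.840^1.5) / (1.04×5.840^2) = 2.540/35.47 = 0.0716.
The undesired path is higher order in A, so low C_A (CSTR or dilute feed) favours B.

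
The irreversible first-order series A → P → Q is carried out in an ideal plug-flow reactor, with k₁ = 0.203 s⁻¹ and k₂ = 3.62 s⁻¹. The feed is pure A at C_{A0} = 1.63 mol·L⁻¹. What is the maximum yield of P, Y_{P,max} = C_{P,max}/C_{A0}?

At the optimum, C_{P,max}/C_{A0} = (k₁/k₂)^[k₂/(k₂−k₁)].
= (0.203/3.62)^(3.62/(3.62−0.203)) = (0.05608)^(1.059) = 0.04726.

0.0473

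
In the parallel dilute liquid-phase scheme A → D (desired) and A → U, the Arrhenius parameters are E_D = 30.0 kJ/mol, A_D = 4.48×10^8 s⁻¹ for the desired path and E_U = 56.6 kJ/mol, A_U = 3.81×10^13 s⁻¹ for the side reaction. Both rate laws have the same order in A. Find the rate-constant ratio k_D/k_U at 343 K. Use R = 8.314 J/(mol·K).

0.132

With equal orders, S_{D/U} = k_D/k_U = (A_D/A_U)·exp[(E_U−E_D)/(RT)].
(E_U−E_D)/(RT) = (56.6−30.0)×10³/(8.314×343) = 26600/2852 = 9.328.
k_D/k_U = (4.48×10^8/3.81×10^13)·exp(9.328) = 1.176×10^-5 × 11246 = 0.132.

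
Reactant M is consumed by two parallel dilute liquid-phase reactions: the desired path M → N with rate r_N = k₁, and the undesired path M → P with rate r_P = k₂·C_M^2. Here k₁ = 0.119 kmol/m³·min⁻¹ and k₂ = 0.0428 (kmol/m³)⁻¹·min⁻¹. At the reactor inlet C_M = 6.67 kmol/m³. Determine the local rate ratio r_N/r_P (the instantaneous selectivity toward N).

0.0625

S_{N/P} = r_N/r_P = (k₁)/(k₂·C_M^2) = (k₁/k₂)·C_M^-2.
= (0.119) / (0.0428×6.670^2) = 0.1190/1.904 = 0.0625.
The undesired path is higher order in M, so low C_M (CSTR or dilute feed) favours N.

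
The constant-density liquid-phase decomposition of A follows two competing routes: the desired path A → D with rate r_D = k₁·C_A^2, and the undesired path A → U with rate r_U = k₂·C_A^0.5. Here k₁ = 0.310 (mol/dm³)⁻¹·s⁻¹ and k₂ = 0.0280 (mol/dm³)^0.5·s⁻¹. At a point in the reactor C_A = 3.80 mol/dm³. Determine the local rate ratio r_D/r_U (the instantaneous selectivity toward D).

82.0

S_{D/U} = r_D/r_U = (k₁·C_A^2)/(k₂·C_A^0.5) = (k₁/k₂)·C_A^1.5.
= (0.310×3.800^2) / (0.0280×3.800^0.5) = 4.476/0.05458 = 82.0.
Since the desired path is higher order in A, keeping C_A high (PFR or concentrated feed) favours D.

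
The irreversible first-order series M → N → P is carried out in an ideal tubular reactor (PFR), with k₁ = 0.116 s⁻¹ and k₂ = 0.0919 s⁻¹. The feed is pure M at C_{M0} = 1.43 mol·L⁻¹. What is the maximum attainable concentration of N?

0.588 mol·L⁻¹

For a first-order series the maximum intermediate yield is C_{N,max}/C_{M0} = (k₁/k₂)^[k₂/(k₂−k₁)].
= (0.116/0.0919)^(0.0919/(0.0919−0.116)) = (1.262)^(-3.813) = 0.4114.
C_{N,max} = 0.4114×1.43 = 0.588 mol·L⁻¹.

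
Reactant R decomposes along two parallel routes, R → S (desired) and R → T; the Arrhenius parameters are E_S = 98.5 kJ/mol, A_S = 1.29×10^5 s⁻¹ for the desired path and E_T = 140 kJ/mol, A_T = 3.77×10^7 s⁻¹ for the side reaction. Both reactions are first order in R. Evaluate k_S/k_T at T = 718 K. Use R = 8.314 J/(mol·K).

k_S/k_T = (A_S/A_T)·exp[−(E_S−E_T)/(RT)] = (A_S/A_T)·exp[(E_T−E_S)/(RT)].
(E_T−E_S)/(RT) = (140−98.5)×10³/(8.314×718) = 41500/5969 = 6.952.
k_S/k_T = (1.29×10^5/3.77×10^7)·exp(6.952) = 0.003422 × 1045 = 3.58.

3.58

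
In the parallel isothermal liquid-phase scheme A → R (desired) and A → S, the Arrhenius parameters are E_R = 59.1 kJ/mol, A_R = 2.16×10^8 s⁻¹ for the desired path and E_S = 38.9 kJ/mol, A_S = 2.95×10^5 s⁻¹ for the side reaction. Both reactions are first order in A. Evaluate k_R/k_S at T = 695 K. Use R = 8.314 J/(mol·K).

With equal orders, S_{R/S} = k_R/k_S = (A_R/A_S)·exp[(E_S−E_R)/(RT)].
(E_S−E_R)/(RT) = (38.9−59.1)×10³/(8.314×695) = -20200/5778 = -3.496.
k_R/k_S = (2.16×10^8/2.95×10^5)·exp(-3.496) = 732.2 × 0.03032 = 22.2.

22.2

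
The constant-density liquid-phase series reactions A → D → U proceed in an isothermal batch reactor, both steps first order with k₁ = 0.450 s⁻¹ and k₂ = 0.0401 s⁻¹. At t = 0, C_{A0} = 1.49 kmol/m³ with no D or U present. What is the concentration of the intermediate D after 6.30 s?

For first-order series with pure A initially, C_D(t) = k₁C_{A0}/(k₂−k₁)·(e^(−k₁t) − e^(−k₂t)).
e^(−k₁t) = e^(−0.450×6.30) = e^(−2.835) = 0.05872; e^(−k₂t) = e^(−0.2526) = 0.7768.
C_D = 0.450×1.49/(0.0401−0.450) × (0.05872−0.7768) = (-1.636)×(-0.7180) = 1.175 kmol/m³.

1.17 kmol/m³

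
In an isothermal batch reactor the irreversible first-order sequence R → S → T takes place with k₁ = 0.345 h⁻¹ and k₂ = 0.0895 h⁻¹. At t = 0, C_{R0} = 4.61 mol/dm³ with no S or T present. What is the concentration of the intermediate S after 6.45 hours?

The intermediate concentration in a first-order A→B→C sequence is C_S = k₁C_{R0}(e^(−k₁t) − e^(−k₂t))/(k₂−k₁).
e^(−k₁t) = e^(−0.345×6.45) = e^(−2.225) = 0.1080; e^(−k₂t) = e^(−0.5773) = 0.5614.
C_S = 0.345×4.61/(0.0895−0.345) × (0.1080−0.5614) = (-6.225)×(-0.4534) = 2.822 mol/dm³.

2.82 mol/dm³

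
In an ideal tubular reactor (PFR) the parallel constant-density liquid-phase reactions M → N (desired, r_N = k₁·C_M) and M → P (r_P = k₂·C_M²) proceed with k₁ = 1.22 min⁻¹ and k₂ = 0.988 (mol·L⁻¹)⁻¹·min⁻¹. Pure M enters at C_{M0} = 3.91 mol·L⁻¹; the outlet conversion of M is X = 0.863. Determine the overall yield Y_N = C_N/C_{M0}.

C_M = C_{M0}(1−X) = 0.5357 mol·L⁻¹.
Along a PFR/batch, dC_N/dC_M = −r_N/(r_N+r_P) = −k₁/(k₁+k₂·C_M).
Integrating from C_{M0} to C_M: C_N = (1.22/0.988)·ln[(1.22+0.988·3.91)/(1.22+0.988·0.536)] = 1.235·ln(5.083/1.749) = 1.317 mol·L⁻¹.
Y_N = C_N/C_{M0} = 1.317/3.91 = 0.337.

0.337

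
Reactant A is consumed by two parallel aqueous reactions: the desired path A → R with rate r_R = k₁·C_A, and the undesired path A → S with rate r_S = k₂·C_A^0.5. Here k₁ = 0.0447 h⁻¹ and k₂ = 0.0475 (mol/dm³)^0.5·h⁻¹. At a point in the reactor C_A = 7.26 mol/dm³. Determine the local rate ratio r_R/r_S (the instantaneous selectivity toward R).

S_{R/S} = r_R/r_S = (k₁·C_A)/(k₂·C_A^0.5) = (k₁/k₂)·C_A^0.5.
= (0.0447×7.260) / (0.0475×7.260^0.5) = 0.3245/0.1280 = 2.54.
Since the desired path is higher order in A, keeping C_A high (PFR or concentrated feed) favours R.

2.54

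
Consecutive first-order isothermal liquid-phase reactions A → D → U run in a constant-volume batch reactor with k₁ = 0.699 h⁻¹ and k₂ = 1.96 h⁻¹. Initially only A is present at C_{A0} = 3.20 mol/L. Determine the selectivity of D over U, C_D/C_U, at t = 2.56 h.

0.120

For first-order series with pure A initially, C_D(t) = k₁C_{A0}/(k₂−k₁)·(e^(−k₁t) − e^(−k₂t)).
e^(−k₁t) = e^(−0.699×2.56) = e^(−1.789) = 0.1671; e^(−k₂t) = e^(−5.018) = 0.006620.
C_D = 0.699×3.20/(1.96−0.699) × (0.1671−0.006620) = 1.774×0.1604 = 0.2846 mol/L.
C_A = C_{A0}e^(−k₁t) = 0.5346 mol/L, so C_U = C_{A0}−C_A−C_D = 2.381 mol/L; C_D/C_U = 0.120.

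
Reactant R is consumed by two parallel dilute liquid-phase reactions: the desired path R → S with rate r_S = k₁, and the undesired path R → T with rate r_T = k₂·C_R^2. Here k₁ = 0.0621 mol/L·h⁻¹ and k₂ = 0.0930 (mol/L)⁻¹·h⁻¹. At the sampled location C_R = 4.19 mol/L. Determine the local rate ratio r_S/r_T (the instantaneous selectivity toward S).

S_{S/T} = r_S/r_T = (k₁)/(k₂·C_R^2) = (k₁/k₂)·C_R^-2.
= (0.0621) / (0.0930×4.190^2) = 0.06210/1.633 = 0.0380.
The undesired path is higher order in R, so low C_R (CSTR or dilute feed) favours S.

0.0380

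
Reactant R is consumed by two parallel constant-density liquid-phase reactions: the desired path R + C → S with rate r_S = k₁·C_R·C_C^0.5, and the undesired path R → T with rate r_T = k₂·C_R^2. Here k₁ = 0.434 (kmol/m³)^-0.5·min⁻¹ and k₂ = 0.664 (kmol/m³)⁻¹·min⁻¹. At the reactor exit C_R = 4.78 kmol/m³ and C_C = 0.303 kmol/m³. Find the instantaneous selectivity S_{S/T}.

S_{S/T} = r_S/r_T = (k₁·C_R·C_C^0.5)/(k₂·C_R^2) = (k₁/k₂)·C_R⁻¹·C_C^0.5.
= (0.434×4.780×0.3030^0.5) / (0.664×4.780^2) = 1.142/15.17 = 0.0753.
The undesired path is higher order in R, so low C_R (CSTR or dilute feed) favours S.

0.0753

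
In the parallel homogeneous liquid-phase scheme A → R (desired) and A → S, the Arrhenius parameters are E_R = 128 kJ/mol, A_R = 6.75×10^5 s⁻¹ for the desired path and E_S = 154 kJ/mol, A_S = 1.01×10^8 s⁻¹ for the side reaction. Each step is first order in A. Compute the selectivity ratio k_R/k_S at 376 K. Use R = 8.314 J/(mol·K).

k_R/k_S = (A_R/A_S)·exp[−(E_R−E_S)/(RT)] = (A_R/A_S)·exp[(E_S−E_R)/(RT)].
(E_S−E_R)/(RT) = (154−128)×10³/(8.314×376) = 26000/3126 = 8.317.
k_R/k_S = (6.75×10^5/1.01×10^8)·exp(8.317) = 0.006683 × 4094 = 27.4.
Since E_R < E_S, lowering the temperature improves selectivity toward R.

27.4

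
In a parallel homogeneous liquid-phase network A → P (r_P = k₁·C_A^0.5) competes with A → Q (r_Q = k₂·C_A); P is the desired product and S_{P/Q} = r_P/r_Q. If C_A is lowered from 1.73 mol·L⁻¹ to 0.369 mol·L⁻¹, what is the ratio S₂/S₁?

S_{P/Q} = (k₁/k₂)·C_A^-0.5, so S₂/S₁ = (C_{A,2}/C_{A,1})^-0.5.
= (0.369/1.73)^(-0.5) = (0.2133)^(-0.5) = 2.17.

2.17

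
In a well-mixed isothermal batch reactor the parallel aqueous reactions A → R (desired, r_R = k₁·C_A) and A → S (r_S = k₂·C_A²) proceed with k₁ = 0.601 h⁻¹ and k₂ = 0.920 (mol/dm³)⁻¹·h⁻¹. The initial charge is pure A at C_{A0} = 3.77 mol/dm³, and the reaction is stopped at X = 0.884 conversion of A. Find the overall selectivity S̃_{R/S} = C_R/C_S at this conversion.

0.378

C_A = C_{A0}(1−X) = 0.4373 mol/dm³.
Along a PFR/batch, dC_R/dC_A = −r_R/(r_R+r_S) = −k₁/(k₁+k₂·C_A).
Integrating from C_{A0} to C_A: C_R = (0.601/0.920)·ln[(0.601+0.920·3.77)/(0.601+0.920·0.437)] = 0.6533·ln(4.069/1.003) = 0.9147 mol/dm³.
C_S = (C_{A0}−C_A)−C_R = 2.418 mol/dm³; S̃_{R/S} = 0.9147/2.418 = 0.378.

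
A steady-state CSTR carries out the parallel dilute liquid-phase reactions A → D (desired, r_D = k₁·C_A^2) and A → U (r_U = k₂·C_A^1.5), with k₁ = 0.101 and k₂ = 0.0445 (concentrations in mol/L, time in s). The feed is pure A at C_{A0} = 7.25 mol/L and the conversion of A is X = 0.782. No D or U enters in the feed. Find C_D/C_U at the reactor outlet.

2.85

Exit C_A = C_{A0}(1−X) = 7.25×0.218 = 1.580 mol/L.
In a CSTR the entire volume is at exit conditions, so r_D = 0.101×1.580^2 = 0.2523 and r_U = 0.0445×1.580^1.5 = 0.08842.
Overall selectivity = C_D/C_U = r_Dτ/(r_Uτ) = r_D/r_U = 2.85.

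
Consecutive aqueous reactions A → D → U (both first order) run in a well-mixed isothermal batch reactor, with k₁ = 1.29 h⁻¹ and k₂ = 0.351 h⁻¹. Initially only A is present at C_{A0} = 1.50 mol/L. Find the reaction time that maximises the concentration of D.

1.39 h

The intermediate peaks when r₁ = r₂, i.e. k₁e^(−k₁t) = k₂e^(−k₂t), giving t_opt = ln(k₂/k₁)/(k₂−k₁).
= ln(0.351/1.29)/(0.351−1.29) = ln(0.2721)/-0.9390 = -1.302/-0.9390 = 1.39 h.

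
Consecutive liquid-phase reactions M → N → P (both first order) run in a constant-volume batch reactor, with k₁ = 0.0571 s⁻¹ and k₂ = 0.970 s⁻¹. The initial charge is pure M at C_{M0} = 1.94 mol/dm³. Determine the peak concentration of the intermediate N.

0.0957 mol/dm³

Evaluating C_N at t_opt = ln(k₂/k₁)/(k₂−k₁) gives C_{N,max}/C_{M0} = (k₁/k₂)^[k₂/(k₂−k₁)].
= (0.0571/0.970)^(0.970/(0.970−0.0571)) = (0.05887)^(1.063) = 0.04931.
C_{N,max} = 0.04931×1.94 = 0.0957 mol/dm³.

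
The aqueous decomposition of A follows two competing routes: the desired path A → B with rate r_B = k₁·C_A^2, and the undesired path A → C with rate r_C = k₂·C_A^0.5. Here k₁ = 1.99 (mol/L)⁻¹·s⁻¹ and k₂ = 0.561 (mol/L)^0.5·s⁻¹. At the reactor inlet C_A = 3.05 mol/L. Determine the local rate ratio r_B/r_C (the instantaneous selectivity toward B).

18.9

S_{B/C} = r_B/r_C = (k₁·C_A^2)/(k₂·C_A^0.5) = (k₁/k₂)·C_A^1.5.
= (1.99×3.050^2) / (0.561×3.050^0.5) = 18.51/0.9797 = 18.9.
Since the desired path is higher order in A, keeping C_A high (PFR or concentrated feed) favours B.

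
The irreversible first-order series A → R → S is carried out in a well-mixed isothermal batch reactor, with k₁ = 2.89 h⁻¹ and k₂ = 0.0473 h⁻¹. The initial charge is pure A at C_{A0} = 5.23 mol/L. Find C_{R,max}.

Evaluating C_R at t_opt = ln(k₂/k₁)/(k₂−k₁) gives C_{R,max}/C_{A0} = (k₁/k₂)^[k₂/(k₂−k₁)].
= (2.89/0.0473)^(0.0473/(0.0473−2.89)) = (61.10)^(-0.01664) = 0.9339.
C_{R,max} = 0.9339×5.23 = 4.88 mol/L.

4.88 mol/L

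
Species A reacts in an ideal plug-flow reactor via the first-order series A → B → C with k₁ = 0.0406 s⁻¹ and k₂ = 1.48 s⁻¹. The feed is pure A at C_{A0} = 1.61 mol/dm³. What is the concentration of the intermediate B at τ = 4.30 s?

0.0381 mol/dm³

The intermediate concentration in a first-order A→B→C sequence is C_B = k₁C_{A0}(e^(−k₁τ) − e^(−k₂τ))/(k₂−k₁).
e^(−k₁τ) = e^(−0.0406×4.30) = e^(−0.1746) = 0.8398; e^(−k₂τ) = e^(−6.364) = 0.001722.
C_B = 0.0406×1.61/(1.48−0.0406) × (0.8398−0.001722) = 0.04541×0.8381 = 0.03806 mol/dm³.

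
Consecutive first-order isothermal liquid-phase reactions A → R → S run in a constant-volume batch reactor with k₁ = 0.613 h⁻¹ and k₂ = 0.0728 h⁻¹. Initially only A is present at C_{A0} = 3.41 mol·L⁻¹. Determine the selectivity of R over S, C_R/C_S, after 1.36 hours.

Solving the coupled first-order balances gives C_R(t) = [k₁/(k₂−k₁)]·C_{A0}·(e^(−k₁t) − e^(−k₂t)).
e^(−k₁t) = e^(−0.613×1.36) = e^(−0.8337) = 0.4344; e^(−k₂t) = e^(−0.09901) = 0.9057.
C_R = 0.613×3.41/(0.0728−0.613) × (0.4344−0.9057) = (-3.870)×(-0.4713) = 1.824 mol·L⁻¹.
C_A = C_{A0}e^(−k₁t) = 1.481 mol·L⁻¹, so C_S = C_{A0}−C_A−C_R = 0.1049 mol·L⁻¹; C_R/C_S = 17.4.

17.4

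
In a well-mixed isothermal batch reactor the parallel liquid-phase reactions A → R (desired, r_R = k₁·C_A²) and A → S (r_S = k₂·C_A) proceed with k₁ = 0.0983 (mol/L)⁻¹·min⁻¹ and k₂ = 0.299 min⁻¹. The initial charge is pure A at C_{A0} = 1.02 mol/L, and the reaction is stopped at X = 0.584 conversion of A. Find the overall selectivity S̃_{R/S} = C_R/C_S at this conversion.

C_A = C_{A0}(1−X) = 0.4243 mol/L.
Along a PFR/batch, dC_S/dC_A = −r_S/(r_R+r_S) = −k₂/(k₂+k₁·C_A).
Integrating from C_{A0} to C_A: C_S = (0.299/0.0983)·ln[(0.299+0.0983·1.02)/(0.299+0.0983·0.424)] = 3.042·ln(0.3993/0.3407) = 0.4824 mol/L.
Then C_R = (C_{A0}−C_A) − C_S = 0.5957 − 0.4824 = 0.1133 mol/L.
S̃_{R/S} = C_R/C_S = 0.1133/0.4824 = 0.235.

0.235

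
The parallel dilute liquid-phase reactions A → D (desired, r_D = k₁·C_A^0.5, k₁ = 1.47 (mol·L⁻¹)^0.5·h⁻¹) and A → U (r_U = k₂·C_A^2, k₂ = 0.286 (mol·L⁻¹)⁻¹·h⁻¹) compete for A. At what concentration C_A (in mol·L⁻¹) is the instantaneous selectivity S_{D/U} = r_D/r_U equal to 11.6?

S_{D/U} = (k₁/k₂)·C_A^-1.5 ⇒ C_A = (S·k₂/k₁)^(1/(-1.5)).
= (11.6×0.286/1.47)^(-0.6667) = (2.257)^(-0.6667) = 0.581 mol·L⁻¹.

0.581 mol·L⁻¹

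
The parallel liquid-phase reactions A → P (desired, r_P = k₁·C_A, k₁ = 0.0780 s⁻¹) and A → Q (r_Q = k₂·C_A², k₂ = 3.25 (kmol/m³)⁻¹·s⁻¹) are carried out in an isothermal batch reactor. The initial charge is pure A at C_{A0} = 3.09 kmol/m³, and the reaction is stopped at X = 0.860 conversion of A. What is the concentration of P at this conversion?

0.0461 kmol/m³

C_A = C_{A0}(1−X) = 0.4326 kmol/m³.
Along a PFR/batch, dC_P/dC_A = −r_P/(r_P+r_Q) = −k₁/(k₁+k₂·C_A).
Integrating from C_{A0} to C_A: C_P = (0.0780/3.25)·ln[(0.0780+3.25·3.09)/(0.0780+3.25·0.433)] = 0.02400·ln(10.12/1.484) = 0.04608 kmol/m³.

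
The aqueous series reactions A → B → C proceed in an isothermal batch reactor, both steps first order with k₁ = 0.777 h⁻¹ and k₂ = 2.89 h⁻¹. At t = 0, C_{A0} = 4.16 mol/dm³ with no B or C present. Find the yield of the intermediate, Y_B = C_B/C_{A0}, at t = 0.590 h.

0.166

Solving the coupled first-order balances gives C_B(t) = [k₁/(k₂−k₁)]·C_{A0}·(e^(−k₁t) − e^(−k₂t)).
e^(−k₁t) = e^(−0.777×0.590) = e^(−0.4584) = 0.6323; e^(−k₂t) = e^(−1.705) = 0.1818.
C_B = 0.777×4.16/(2.89−0.777) × (0.6323−0.1818) = 1.530×0.4505 = 0.6892 mol/dm³.
Y_B = C_B/C_{A0} = 0.6892/4.16 = 0.166.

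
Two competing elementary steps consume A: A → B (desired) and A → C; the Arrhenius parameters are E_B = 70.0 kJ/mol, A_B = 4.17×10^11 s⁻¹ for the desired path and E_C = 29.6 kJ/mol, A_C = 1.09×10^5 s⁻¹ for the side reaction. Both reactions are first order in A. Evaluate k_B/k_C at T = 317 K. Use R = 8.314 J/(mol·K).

With equal orders, S_{B/C} = k_B/k_C = (A_B/A_C)·exp[(E_C−E_B)/(RT)].
(E_C−E_B)/(RT) = (29.6−70.0)×10³/(8.314×317) = -40400/2636 = -15.33.
k_B/k_C = (4.17×10^11/1.09×10^5)·exp(-15.33) = 3.826×10^6 × 2.202×10^-7 = 0.842.
Since E_B > E_C, raising the temperature improves selectivity toward B.

0.842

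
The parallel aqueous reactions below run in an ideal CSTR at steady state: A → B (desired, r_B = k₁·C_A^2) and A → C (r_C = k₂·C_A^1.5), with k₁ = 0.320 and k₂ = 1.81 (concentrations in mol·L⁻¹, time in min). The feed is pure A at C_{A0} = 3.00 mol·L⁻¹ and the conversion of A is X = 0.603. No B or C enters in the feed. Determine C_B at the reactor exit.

0.293 mol·L⁻¹

Exit C_A = C_{A0}(1−X) = 3.00×0.397 = 1.191 mol·L⁻¹.
Rates in a CSTR are evaluated at the outlet concentration: r_B = 0.320×1.191^2 = 0.4539, r_C = 1.81×1.191^1.5 = 2.353.
Fraction of consumed A going to B: r_B/(r_B+r_C) = 0.1617.
C_B = 0.1617·C_{A0}·X = 0.1617×3.00×0.603 = 0.293 mol·L⁻¹.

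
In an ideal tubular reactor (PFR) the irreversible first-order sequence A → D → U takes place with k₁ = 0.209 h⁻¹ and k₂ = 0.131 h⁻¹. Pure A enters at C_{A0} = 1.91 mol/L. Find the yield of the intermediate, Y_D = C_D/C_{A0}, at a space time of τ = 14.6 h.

0.269

The intermediate concentration in a first-order A→B→C sequence is C_D = k₁C_{A0}(e^(−k₁τ) − e^(−k₂τ))/(k₂−k₁).
e^(−k₁τ) = e^(−0.209×14.6) = e^(−3.051) = 0.04729; e^(−k₂τ) = e^(−1.913) = 0.1477.
C_D = 0.209×1.91/(0.131−0.209) × (0.04729−0.1477) = (-5.118)×(-0.1004) = 0.5138 mol/L.
Y_D = C_D/C_{A0} = 0.5138/1.91 = 0.269.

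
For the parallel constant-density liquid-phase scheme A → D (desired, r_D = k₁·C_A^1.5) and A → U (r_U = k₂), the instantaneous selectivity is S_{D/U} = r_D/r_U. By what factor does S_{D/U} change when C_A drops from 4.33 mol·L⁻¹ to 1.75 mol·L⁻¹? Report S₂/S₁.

S_{D/U} = (k₁/k₂)·C_A^1.5, so S₂/S₁ = (C_{A,2}/C_{A,1})^1.5.
= (1.75/4.33)^1.5 = (0.4042)^1.5 = 0.257.
Selectivity toward D falls as C_A falls — high-concentration operation is favoured.

0.257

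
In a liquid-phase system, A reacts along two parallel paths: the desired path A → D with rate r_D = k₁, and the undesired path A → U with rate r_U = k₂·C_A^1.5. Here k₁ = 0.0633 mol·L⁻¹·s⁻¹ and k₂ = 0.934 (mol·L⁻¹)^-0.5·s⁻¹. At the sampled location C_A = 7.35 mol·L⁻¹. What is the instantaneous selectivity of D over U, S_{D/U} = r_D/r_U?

S_{D/U} = r_D/r_U = (k₁)/(k₂·C_A^1.5) = (k₁/k₂)·C_A^-1.5.
= (0.0633) / (0.934×7.350^1.5) = 0.06330/18.61 = 0.00340.

0.00340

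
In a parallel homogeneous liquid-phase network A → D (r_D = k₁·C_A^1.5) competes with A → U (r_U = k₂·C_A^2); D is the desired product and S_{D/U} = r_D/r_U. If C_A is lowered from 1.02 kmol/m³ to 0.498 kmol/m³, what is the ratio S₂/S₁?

S_{D/U} = (k₁/k₂)·C_A^-0.5, so S₂/S₁ = (C_{A,2}/C_{A,1})^-0.5.
= (0.498/1.02)^(-0.5) = (0.4882)^(-0.5) = 1.43.
Selectivity toward D rises as C_A falls — low-concentration operation is favoured.

1.43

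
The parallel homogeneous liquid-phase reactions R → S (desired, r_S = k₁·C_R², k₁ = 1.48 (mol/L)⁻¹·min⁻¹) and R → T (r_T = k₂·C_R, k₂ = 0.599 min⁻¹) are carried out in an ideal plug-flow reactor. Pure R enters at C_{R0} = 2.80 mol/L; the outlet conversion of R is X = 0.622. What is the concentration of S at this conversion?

C_R = C_{R0}(1−X) = 1.058 mol/L.
Along a PFR/batch, dC_T/dC_R = −r_T/(r_S+r_T) = −k₂/(k₂+k₁·C_R).
Integrating from C_{R0} to C_R: C_T = (0.599/1.48)·ln[(0.599+1.48·2.80)/(0.599+1.48·1.06)] = 0.4047·ln(4.743/2.165) = 0.3173 mol/L.
Then C_S = (C_{R0}−C_R) − C_T = 1.742 − 0.3173 = 1.424 mol/L.

1.42 mol/L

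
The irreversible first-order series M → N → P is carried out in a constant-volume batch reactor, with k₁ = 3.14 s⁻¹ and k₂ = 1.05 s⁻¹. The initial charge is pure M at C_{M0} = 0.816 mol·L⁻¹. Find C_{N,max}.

0.471 mol·L⁻¹

For a first-order series the maximum intermediate yield is C_{N,max}/C_{M0} = (k₁/k₂)^[k₂/(k₂−k₁)].
= (3.14/1.05)^(1.05/(1.05−3.14)) = (2.990)^(-0.5024) = 0.5768.
C_{N,max} = 0.5768×0.816 = 0.471 mol·L⁻¹.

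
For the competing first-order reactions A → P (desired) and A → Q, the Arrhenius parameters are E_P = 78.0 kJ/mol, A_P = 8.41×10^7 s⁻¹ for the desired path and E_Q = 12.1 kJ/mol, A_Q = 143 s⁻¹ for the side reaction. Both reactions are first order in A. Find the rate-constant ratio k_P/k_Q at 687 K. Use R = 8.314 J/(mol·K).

Since both paths have the same order in A, the concentration cancels and S_{P/Q} = k_P/k_Q = (A_P/A_Q)·exp[(E_Q−E_P)/(RT)].
(E_Q−E_P)/(RT) = (12.1−78.0)×10³/(8.314×687) = -65900/5712 = -11.54.
k_P/k_Q = (8.41×10^7/143)·exp(-11.54) = 5.881×10^5 × 9.755×10^-6 = 5.74.
Since E_P > E_Q, raising the temperature improves selectivity toward P.

5.74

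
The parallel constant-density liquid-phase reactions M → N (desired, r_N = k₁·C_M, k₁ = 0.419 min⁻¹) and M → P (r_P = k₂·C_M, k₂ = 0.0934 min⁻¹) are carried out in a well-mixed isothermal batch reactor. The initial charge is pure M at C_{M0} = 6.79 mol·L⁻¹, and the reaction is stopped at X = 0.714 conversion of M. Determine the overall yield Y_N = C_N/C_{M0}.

C_M = C_{M0}(1−X) = 1.942 mol·L⁻¹.
Both paths are first order in M, so the instantaneous fraction to N is constant: dC_N/d(−C_M) = k₁/(k₁+k₂) = 0.8177.
C_N = 0.8177·(C_{M0}−C_M) = 0.8177×4.848 = 3.96 mol·L⁻¹.
Y_N = C_N/C_{M0} = 3.964/6.79 = 0.584.

0.584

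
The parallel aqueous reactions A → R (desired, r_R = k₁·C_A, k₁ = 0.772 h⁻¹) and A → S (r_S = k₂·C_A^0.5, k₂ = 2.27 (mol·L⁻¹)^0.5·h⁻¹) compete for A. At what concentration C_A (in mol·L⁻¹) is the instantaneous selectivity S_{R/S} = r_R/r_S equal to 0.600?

3.11 mol·L⁻¹

S_{R/S} = (k₁/k₂)·C_A^0.5 ⇒ C_A = (S·k₂/k₁)^(2).
= (0.600×2.27/0.772)^(2) = (1.764)^(2) = 3.11 mol·L⁻¹.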